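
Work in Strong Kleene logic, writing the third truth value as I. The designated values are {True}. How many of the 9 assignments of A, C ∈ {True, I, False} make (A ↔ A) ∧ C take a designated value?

2

Designated under: (A=True, C=True); (A=False, C=True).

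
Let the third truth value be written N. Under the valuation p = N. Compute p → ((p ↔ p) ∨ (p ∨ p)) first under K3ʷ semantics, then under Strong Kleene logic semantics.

In K3ʷ: p ↔ p = N ↔ N = N
p ∨ p = N ∨ N = N
(p ↔ p) ∨ (p ∨ p) = N ∨ N = N
p → ((p ↔ p) ∨ (p ∨ p)) = N → N = N  [any arg is the third value ⇒ result is the third value]
In Strong Kleene logic: p ↔ p = N ↔ N = N
p ∨ p = N ∨ N = N
(p ↔ p) ∨ (p ∨ p) = N ∨ N = N
p → ((p ↔ p) ∨ (p ∨ p)) = N → N = N  [¬N ∨ N]

N; N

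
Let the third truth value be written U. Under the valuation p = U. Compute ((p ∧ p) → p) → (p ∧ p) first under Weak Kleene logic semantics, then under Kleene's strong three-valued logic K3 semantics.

In Weak Kleene logic: p ∧ p = U ∧ U = U
(p ∧ p) → p = U → U = U  [any arg is the third value ⇒ result is the third value]
p ∧ p = U ∧ U = U
((p ∧ p) → p) → (p ∧ p) = U → U = U
In Kleene's strong three-valued logic K3: p ∧ p = U ∧ U = U
(p ∧ p) → p = U → U = U  [¬U ∨ U]
p ∧ p = U ∧ U = U
((p ∧ p) → p) → (p ∧ p) = U → U = U

U; U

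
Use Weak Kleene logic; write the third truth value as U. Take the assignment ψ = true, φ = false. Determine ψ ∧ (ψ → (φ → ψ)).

φ → ψ = false → true = true
ψ → (φ → ψ) = true → true = true
ψ ∧ (ψ → (φ → ψ)) = true ∧ true = true

true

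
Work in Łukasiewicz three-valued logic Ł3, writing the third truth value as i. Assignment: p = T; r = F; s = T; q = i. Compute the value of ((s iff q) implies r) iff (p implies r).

i

s iff q = T iff i = i  [1 − |1−½|]
(s iff q) implies r = i implies F = i
p implies r = T implies F = F
((s iff q) implies r) iff (p implies r) = i iff F = i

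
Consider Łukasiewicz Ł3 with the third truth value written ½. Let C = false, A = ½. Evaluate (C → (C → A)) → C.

C → A = false → ½ = true  [min(1, 1−0+½)]
C → (C → A) = false → true = true
(C → (C → A)) → C = true → false = false

false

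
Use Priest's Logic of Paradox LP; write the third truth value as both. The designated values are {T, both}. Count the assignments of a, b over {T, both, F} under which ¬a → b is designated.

Of the 9 assignments, 8 give a value in {T, both}.

8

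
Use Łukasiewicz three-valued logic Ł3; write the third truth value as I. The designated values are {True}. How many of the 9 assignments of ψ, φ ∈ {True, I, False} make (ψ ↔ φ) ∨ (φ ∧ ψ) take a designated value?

Designated under: (ψ=True, φ=True); (ψ=I, φ=I); (ψ=False, φ=False).

3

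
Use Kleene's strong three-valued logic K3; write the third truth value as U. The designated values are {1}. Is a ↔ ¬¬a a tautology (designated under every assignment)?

No

Countermodel: a=U gives U, which is not designated.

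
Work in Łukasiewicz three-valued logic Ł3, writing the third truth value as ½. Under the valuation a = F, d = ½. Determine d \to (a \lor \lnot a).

T

\lnot a = \lnot F = T
a \lor \lnot a = F \lor T = T
d \to (a \lor \lnot a) = ½ \to T = T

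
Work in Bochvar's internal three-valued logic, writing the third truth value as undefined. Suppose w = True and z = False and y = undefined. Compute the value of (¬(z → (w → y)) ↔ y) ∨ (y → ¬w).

w → y = True → undefined = undefined  [any arg is the third value ⇒ result is the third value]
z → (w → y) = False → undefined = undefined
¬(z → (w → y)) = ¬undefined = undefined
¬(z → (w → y)) ↔ y = undefined ↔ undefined = undefined
¬w = ¬True = False
y → ¬w = undefined → False = undefined
(¬(z → (w → y)) ↔ y) ∨ (y → ¬w) = undefined ∨ undefined = undefined

undefined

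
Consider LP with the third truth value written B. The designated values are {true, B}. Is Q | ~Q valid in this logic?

Every assignment of Q over {true, B, false} gives a value in {true, B}.
In particular, with Q=B: Q | ~Q = B.

Yes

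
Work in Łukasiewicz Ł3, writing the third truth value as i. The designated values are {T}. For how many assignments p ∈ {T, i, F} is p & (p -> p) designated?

p=T: T ✓
p=i: i ·
p=F: F ·

1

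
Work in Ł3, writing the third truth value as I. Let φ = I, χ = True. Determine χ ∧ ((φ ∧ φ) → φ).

φ ∧ φ = I ∧ I = I
(φ ∧ φ) → φ = I → I = True  [min(1, 1−½+½)]
χ ∧ ((φ ∧ φ) → φ) = True ∧ True = True

True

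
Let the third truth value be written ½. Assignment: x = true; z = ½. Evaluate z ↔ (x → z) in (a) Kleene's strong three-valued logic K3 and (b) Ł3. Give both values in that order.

½; true

In Kleene's strong three-valued logic K3: x → z = true → ½ = ½  [¬true ∨ ½]
z ↔ (x → z) = ½ ↔ ½ = ½
In Ł3: x → z = true → ½ = ½  [min(1, 1−1+½)]
z ↔ (x → z) = ½ ↔ ½ = true
They differ because Kleene's strong three-valued logic K3 and Ł3 treat ½ differently under implication.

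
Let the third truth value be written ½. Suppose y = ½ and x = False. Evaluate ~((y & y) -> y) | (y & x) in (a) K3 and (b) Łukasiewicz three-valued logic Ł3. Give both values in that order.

½; False

In K3: y & y = ½ & ½ = ½
(y & y) -> y = ½ -> ½ = ½  [~½ | ½]
~((y & y) -> y) = ~½ = ½
y & x = ½ & False = False
~((y & y) -> y) | (y & x) = ½ | False = ½
In Łukasiewicz three-valued logic Ł3: y & y = ½ & ½ = ½
(y & y) -> y = ½ -> ½ = True
~((y & y) -> y) = ~True = False
y & x = ½ & False = False
~((y & y) -> y) | (y & x) = False | False = False
They differ because K3 and Łukasiewicz three-valued logic Ł3 treat ½ differently under implication.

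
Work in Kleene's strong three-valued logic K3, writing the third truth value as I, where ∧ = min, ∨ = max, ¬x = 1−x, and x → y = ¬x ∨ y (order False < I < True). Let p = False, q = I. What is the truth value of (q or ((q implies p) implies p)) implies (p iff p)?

True

q implies p = I implies False = I  [not I or False]
(q implies p) implies p = I implies False = I
q or ((q implies p) implies p) = I or I = I
p iff p = False iff False = True
(q or ((q implies p) implies p)) implies (p iff p) = I implies True = True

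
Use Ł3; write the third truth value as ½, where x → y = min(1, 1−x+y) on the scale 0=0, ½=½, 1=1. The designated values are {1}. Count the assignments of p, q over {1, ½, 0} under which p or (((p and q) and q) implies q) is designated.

9

Of the 9 assignments, 9 give a value in {1}.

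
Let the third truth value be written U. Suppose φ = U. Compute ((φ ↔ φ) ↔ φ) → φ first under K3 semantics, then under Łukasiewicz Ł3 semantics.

In K3: φ ↔ φ = U ↔ U = U
(φ ↔ φ) ↔ φ = U ↔ U = U
((φ ↔ φ) ↔ φ) → φ = U → U = U  [¬U ∨ U]
In Łukasiewicz Ł3: φ ↔ φ = U ↔ U = ⊤  [1 − |½−½|]
(φ ↔ φ) ↔ φ = ⊤ ↔ U = U
((φ ↔ φ) ↔ φ) → φ = U → U = ⊤
They differ because K3 and Łukasiewicz Ł3 treat U differently under implication.

U; ⊤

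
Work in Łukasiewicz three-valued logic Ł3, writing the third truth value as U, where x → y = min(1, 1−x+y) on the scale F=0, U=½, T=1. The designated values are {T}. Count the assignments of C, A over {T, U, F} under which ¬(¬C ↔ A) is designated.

2

Designated under: (C=T, A=T); (C=F, A=F).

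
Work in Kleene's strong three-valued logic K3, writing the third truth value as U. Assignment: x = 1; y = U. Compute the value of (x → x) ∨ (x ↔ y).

1

x → x = 1 → 1 = 1
x ↔ y = 1 ↔ U = U
(x → x) ∨ (x ↔ y) = 1 ∨ U = 1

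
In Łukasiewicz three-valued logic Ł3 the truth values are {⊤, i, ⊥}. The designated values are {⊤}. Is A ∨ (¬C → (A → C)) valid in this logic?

Countermodel: A=i, C=⊥ gives i, which is not designated.

No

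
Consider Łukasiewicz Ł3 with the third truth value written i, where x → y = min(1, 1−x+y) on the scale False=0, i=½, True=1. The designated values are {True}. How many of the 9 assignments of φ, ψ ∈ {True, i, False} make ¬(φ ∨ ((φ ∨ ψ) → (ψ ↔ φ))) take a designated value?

1

Designated under: (φ=False, ψ=True).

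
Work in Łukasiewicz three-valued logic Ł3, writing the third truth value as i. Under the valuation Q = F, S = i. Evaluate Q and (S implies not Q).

not Q = not F = T
S implies not Q = i implies T = T  [min(1, 1−½+1)]
Q and (S implies not Q) = F and T = F

F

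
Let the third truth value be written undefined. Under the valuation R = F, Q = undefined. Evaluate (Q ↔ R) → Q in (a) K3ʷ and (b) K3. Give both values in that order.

In K3ʷ: Q ↔ R = undefined ↔ F = undefined
(Q ↔ R) → Q = undefined → undefined = undefined
In K3: Q ↔ R = undefined ↔ F = undefined
(Q ↔ R) → Q = undefined → undefined = undefined  [¬undefined ∨ undefined]

undefined; undefined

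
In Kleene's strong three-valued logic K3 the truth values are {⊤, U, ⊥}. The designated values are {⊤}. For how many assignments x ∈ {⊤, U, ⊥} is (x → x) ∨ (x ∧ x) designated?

x=⊤: ⊤ ✓
x=U: U ·
x=⊥: ⊤ ✓

2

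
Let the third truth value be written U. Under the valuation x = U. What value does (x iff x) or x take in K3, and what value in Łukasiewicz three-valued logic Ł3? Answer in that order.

In K3: x iff x = U iff U = U
(x iff x) or x = U or U = U
In Łukasiewicz three-valued logic Ł3: x iff x = U iff U = T
(x iff x) or x = T or U = T
They differ because K3 and Łukasiewicz three-valued logic Ł3 treat U differently under implication.

U; T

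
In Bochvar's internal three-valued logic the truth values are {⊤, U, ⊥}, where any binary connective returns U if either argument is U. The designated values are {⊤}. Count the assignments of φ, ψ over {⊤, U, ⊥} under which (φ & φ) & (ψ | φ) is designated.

Designated under: (φ=⊤, ψ=⊤); (φ=⊤, ψ=⊥).

2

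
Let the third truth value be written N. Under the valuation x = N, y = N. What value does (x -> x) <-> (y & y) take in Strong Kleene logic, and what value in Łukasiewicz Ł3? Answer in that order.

N; N

In Strong Kleene logic: x -> x = N -> N = N  [~N | N]
y & y = N & N = N
(x -> x) <-> (y & y) = N <-> N = N
In Łukasiewicz Ł3: x -> x = N -> N = T  [min(1, 1−½+½)]
y & y = N & N = N
(x -> x) <-> (y & y) = T <-> N = N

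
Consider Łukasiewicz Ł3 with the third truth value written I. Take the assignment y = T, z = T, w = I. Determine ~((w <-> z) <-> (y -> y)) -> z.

w <-> z = I <-> T = I
y -> y = T -> T = T
(w <-> z) <-> (y -> y) = I <-> T = I
~((w <-> z) <-> (y -> y)) = ~I = I
~((w <-> z) <-> (y -> y)) -> z = I -> T = T

T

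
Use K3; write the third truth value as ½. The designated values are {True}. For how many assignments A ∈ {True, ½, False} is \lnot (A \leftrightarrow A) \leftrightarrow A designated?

A=True: False ·
A=½: ½ ·
A=False: True ✓

1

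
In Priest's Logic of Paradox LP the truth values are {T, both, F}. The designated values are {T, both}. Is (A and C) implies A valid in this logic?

Yes

Every assignment of A, C over {T, both, F} gives a value in {T, both}.
In particular, with A=both, C=both: (A and C) implies A = both.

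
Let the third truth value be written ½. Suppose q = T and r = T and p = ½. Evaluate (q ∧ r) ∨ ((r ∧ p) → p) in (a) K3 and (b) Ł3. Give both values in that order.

In K3: q ∧ r = T ∧ T = T
r ∧ p = T ∧ ½ = ½
(r ∧ p) → p = ½ → ½ = ½
(q ∧ r) ∨ ((r ∧ p) → p) = T ∨ ½ = T
In Ł3: q ∧ r = T ∧ T = T
r ∧ p = T ∧ ½ = ½
(r ∧ p) → p = ½ → ½ = T  [min(1, 1−½+½)]
(q ∧ r) ∨ ((r ∧ p) → p) = T ∨ T = T

T; T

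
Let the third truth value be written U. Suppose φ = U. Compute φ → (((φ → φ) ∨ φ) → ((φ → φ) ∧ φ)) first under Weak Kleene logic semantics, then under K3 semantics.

In Weak Kleene logic: φ → φ = U → U = U  [any arg is the third value ⇒ result is the third value]
(φ → φ) ∨ φ = U ∨ U = U
φ → φ = U → U = U
(φ → φ) ∧ φ = U ∧ U = U
((φ → φ) ∨ φ) → ((φ → φ) ∧ φ) = U → U = U
φ → (((φ → φ) ∨ φ) → ((φ → φ) ∧ φ)) = U → U = U
In K3: φ → φ = U → U = U
(φ → φ) ∨ φ = U ∨ U = U
φ → φ = U → U = U
(φ → φ) ∧ φ = U ∧ U = U
((φ → φ) ∨ φ) → ((φ → φ) ∧ φ) = U → U = U
φ → (((φ → φ) ∨ φ) → ((φ → φ) ∧ φ)) = U → U = U

U; U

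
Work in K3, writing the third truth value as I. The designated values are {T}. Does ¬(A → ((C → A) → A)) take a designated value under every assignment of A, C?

No

Countermodel: A=T, C=T gives F, which is not designated.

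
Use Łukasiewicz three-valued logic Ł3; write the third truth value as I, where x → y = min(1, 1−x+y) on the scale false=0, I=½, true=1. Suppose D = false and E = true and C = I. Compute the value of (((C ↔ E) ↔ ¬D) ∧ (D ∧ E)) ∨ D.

C ↔ E = I ↔ true = I  [1 − |½−1|]
¬D = ¬false = true
(C ↔ E) ↔ ¬D = I ↔ true = I
D ∧ E = false ∧ true = false
((C ↔ E) ↔ ¬D) ∧ (D ∧ E) = I ∧ false = false
(((C ↔ E) ↔ ¬D) ∧ (D ∧ E)) ∨ D = false ∨ false = false

false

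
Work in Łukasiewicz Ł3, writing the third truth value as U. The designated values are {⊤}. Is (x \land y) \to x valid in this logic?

Every assignment of x, y over {⊤, U, ⊥} gives a value in {⊤}.
In particular, with x=U, y=U: (x \land y) \to x = ⊤.

Yes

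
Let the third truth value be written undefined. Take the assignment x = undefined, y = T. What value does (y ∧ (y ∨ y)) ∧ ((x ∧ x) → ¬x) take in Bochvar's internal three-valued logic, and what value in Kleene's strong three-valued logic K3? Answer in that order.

In Bochvar's internal three-valued logic: y ∨ y = T ∨ T = T
y ∧ (y ∨ y) = T ∧ T = T
x ∧ x = undefined ∧ undefined = undefined
¬x = ¬undefined = undefined
(x ∧ x) → ¬x = undefined → undefined = undefined  [any arg is the third value ⇒ result is the third value]
(y ∧ (y ∨ y)) ∧ ((x ∧ x) → ¬x) = T ∧ undefined = undefined
In Kleene's strong three-valued logic K3: y ∨ y = T ∨ T = T
y ∧ (y ∨ y) = T ∧ T = T
x ∧ x = undefined ∧ undefined = undefined
¬x = ¬undefined = undefined
(x ∧ x) → ¬x = undefined → undefined = undefined  [¬undefined ∨ undefined]
(y ∧ (y ∨ y)) ∧ ((x ∧ x) → ¬x) = T ∧ undefined = undefined

undefined; undefined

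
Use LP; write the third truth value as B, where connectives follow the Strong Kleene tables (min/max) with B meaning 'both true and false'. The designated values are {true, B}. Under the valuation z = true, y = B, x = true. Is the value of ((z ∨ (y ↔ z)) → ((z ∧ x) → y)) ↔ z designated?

Yes

y ↔ z = B ↔ true = B
z ∨ (y ↔ z) = true ∨ B = true
z ∧ x = true ∧ true = true
(z ∧ x) → y = true → B = B  [¬true ∨ B]
(z ∨ (y ↔ z)) → ((z ∧ x) → y) = true → B = B
((z ∨ (y ↔ z)) → ((z ∧ x) → y)) ↔ z = B ↔ true = B
B ∈ {true, B}.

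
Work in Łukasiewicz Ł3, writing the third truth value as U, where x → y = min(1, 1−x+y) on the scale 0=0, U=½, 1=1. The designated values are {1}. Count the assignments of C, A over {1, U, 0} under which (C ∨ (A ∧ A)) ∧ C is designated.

Designated under: (C=1, A=1); (C=1, A=U); (C=1, A=0).

3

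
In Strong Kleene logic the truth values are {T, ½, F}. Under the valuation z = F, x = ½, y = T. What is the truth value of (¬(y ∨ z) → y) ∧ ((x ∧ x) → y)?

y ∨ z = T ∨ F = T
¬(y ∨ z) = ¬T = F
¬(y ∨ z) → y = F → T = T
x ∧ x = ½ ∧ ½ = ½
(x ∧ x) → y = ½ → T = T
(¬(y ∨ z) → y) ∧ ((x ∧ x) → y) = T ∧ T = T

T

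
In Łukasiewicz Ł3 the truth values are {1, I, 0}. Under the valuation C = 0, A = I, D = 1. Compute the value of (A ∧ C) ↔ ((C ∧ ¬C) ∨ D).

0

A ∧ C = I ∧ 0 = 0
¬C = ¬0 = 1
C ∧ ¬C = 0 ∧ 1 = 0
(C ∧ ¬C) ∨ D = 0 ∨ 1 = 1
(A ∧ C) ↔ ((C ∧ ¬C) ∨ D) = 0 ↔ 1 = 0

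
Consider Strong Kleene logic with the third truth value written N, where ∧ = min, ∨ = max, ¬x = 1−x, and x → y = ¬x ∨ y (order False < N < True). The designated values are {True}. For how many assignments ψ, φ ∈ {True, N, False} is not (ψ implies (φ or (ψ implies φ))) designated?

Designated under: (ψ=True, φ=False).

1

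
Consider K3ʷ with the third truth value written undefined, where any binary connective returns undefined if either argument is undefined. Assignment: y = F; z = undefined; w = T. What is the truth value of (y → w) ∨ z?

undefined

y → w = F → T = T
(y → w) ∨ z = T ∨ undefined = undefined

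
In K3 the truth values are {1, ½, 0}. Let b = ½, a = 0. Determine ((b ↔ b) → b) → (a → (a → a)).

1

b ↔ b = ½ ↔ ½ = ½
(b ↔ b) → b = ½ → ½ = ½  [¬½ ∨ ½]
a → a = 0 → 0 = 1
a → (a → a) = 0 → 1 = 1
((b ↔ b) → b) → (a → (a → a)) = ½ → 1 = 1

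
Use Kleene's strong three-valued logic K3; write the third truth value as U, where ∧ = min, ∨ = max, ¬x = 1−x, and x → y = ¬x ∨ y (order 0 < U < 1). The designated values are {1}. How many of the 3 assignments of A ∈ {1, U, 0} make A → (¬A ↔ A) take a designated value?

1

A=1: 0 ·
A=U: U ·
A=0: 1 ✓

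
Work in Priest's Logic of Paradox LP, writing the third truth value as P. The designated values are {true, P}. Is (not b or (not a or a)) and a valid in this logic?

No

Countermodel: b=true, a=false gives false, which is not designated.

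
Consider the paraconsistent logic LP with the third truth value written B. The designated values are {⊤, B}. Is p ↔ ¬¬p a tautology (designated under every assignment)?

Every assignment of p over {⊤, B, ⊥} gives a value in {⊤, B}.
In particular, with p=B: p ↔ ¬¬p = B.

Yes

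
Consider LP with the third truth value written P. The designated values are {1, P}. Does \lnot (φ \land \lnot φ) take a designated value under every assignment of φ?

Yes

Every assignment of φ over {1, P, 0} gives a value in {1, P}.
In particular, with φ=P: \lnot (φ \land \lnot φ) = P.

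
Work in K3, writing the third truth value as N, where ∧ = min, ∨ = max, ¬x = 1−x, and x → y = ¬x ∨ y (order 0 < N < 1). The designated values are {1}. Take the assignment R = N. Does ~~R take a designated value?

No

~R = ~N = N
~~R = ~N = N
N ∉ {1}.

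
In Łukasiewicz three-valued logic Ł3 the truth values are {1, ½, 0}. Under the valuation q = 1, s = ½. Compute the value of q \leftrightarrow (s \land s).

s \land s = ½ \land ½ = ½
q \leftrightarrow (s \land s) = 1 \leftrightarrow ½ = ½  [1 − |1−½|]

½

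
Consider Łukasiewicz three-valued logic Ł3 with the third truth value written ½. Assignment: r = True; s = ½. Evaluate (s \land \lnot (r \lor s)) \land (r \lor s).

r \lor s = True \lor ½ = True
\lnot (r \lor s) = \lnot True = False
s \land \lnot (r \lor s) = ½ \land False = False
r \lor s = True \lor ½ = True
(s \land \lnot (r \lor s)) \land (r \lor s) = False \land True = False

False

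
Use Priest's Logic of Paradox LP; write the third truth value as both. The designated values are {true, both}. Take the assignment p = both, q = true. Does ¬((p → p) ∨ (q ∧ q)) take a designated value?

No

p → p = both → both = both
q ∧ q = true ∧ true = true
(p → p) ∨ (q ∧ q) = both ∨ true = true
¬((p → p) ∨ (q ∧ q)) = ¬true = false
false ∉ {true, both}.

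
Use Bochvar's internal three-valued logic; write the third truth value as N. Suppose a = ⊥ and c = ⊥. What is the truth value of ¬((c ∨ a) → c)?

c ∨ a = ⊥ ∨ ⊥ = ⊥
(c ∨ a) → c = ⊥ → ⊥ = ⊤
¬((c ∨ a) → c) = ¬⊤ = ⊥

⊥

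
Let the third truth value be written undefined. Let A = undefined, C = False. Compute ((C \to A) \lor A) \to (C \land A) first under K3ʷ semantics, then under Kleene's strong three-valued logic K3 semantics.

In K3ʷ: C \to A = False \to undefined = undefined  [any arg is the third value ⇒ result is the third value]
(C \to A) \lor A = undefined \lor undefined = undefined
C \land A = False \land undefined = undefined
((C \to A) \lor A) \to (C \land A) = undefined \to undefined = undefined
In Kleene's strong three-valued logic K3: C \to A = False \to undefined = True  [\lnot False \lor undefined]
(C \to A) \lor A = True \lor undefined = True
C \land A = False \land undefined = False
((C \to A) \lor A) \to (C \land A) = True \to False = False
They differ because K3ʷ and Kleene's strong three-valued logic K3 treat undefined differently under the binary connectives.

undefined; False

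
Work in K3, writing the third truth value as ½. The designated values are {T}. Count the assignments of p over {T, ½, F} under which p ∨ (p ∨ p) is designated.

1

p=T: T ✓
p=½: ½ ·
p=F: F ·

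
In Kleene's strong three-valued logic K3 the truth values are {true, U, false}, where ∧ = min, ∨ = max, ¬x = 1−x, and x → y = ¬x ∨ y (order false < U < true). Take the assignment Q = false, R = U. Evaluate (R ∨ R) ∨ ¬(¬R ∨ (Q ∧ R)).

R ∨ R = U ∨ U = U
¬R = ¬U = U
Q ∧ R = false ∧ U = false
¬R ∨ (Q ∧ R) = U ∨ false = U
¬(¬R ∨ (Q ∧ R)) = ¬U = U
(R ∨ R) ∨ ¬(¬R ∨ (Q ∧ R)) = U ∨ U = U

U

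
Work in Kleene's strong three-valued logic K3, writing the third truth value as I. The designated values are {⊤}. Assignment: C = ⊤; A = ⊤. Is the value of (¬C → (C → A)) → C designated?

¬C = ¬⊤ = ⊥
C → A = ⊤ → ⊤ = ⊤
¬C → (C → A) = ⊥ → ⊤ = ⊤
(¬C → (C → A)) → C = ⊤ → ⊤ = ⊤
⊤ ∈ {⊤}.

Yes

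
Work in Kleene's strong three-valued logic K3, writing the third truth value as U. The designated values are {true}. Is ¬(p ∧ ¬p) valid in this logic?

No

Countermodel: p=U gives U, which is not designated.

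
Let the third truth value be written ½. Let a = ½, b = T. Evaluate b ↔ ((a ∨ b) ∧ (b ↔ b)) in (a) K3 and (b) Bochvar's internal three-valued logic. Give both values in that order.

In K3: a ∨ b = ½ ∨ T = T
b ↔ b = T ↔ T = T
(a ∨ b) ∧ (b ↔ b) = T ∧ T = T
b ↔ ((a ∨ b) ∧ (b ↔ b)) = T ↔ T = T
In Bochvar's internal three-valued logic: a ∨ b = ½ ∨ T = ½
b ↔ b = T ↔ T = T
(a ∨ b) ∧ (b ↔ b) = ½ ∧ T = ½
b ↔ ((a ∨ b) ∧ (b ↔ b)) = T ↔ ½ = ½
They differ because K3 and Bochvar's internal three-valued logic treat ½ differently under the binary connectives.

T; ½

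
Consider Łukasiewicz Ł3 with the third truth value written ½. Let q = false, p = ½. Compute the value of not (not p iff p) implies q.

true

not p = not ½ = ½
not p iff p = ½ iff ½ = true  [1 − |½−½|]
not (not p iff p) = not true = false
not (not p iff p) implies q = false implies false = true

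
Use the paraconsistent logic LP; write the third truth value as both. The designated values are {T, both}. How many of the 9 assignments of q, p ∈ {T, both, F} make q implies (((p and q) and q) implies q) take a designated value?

9

Of the 9 assignments, 9 give a value in {T, both}.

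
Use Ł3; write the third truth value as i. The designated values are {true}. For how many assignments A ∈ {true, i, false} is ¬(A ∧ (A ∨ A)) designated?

A=true: false ·
A=i: i ·
A=false: true ✓

1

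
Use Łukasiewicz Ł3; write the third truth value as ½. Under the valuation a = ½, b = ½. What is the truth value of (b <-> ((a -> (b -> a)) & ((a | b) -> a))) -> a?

b -> a = ½ -> ½ = T  [min(1, 1−½+½)]
a -> (b -> a) = ½ -> T = T
a | b = ½ | ½ = ½
(a | b) -> a = ½ -> ½ = T
(a -> (b -> a)) & ((a | b) -> a) = T & T = T
b <-> ((a -> (b -> a)) & ((a | b) -> a)) = ½ <-> T = ½
(b <-> ((a -> (b -> a)) & ((a | b) -> a))) -> a = ½ -> ½ = T

T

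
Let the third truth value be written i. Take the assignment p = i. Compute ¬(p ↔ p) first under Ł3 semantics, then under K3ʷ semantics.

In Ł3: p ↔ p = i ↔ i = 1  [1 − |½−½|]
¬(p ↔ p) = ¬1 = 0
In K3ʷ: p ↔ p = i ↔ i = i
¬(p ↔ p) = ¬i = i
They differ because Ł3 and K3ʷ treat i differently under the binary connectives.

0; i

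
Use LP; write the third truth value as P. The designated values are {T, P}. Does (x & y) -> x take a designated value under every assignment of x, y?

Yes

Every assignment of x, y over {T, P, F} gives a value in {T, P}.
In particular, with x=P, y=P: (x & y) -> x = P.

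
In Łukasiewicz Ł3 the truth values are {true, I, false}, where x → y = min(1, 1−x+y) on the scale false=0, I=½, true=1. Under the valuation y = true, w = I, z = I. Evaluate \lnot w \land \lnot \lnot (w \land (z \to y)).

\lnot w = \lnot I = I
z \to y = I \to true = true  [min(1, 1−½+1)]
w \land (z \to y) = I \land true = I
\lnot (w \land (z \to y)) = \lnot I = I
\lnot \lnot (w \land (z \to y)) = \lnot I = I
\lnot w \land \lnot \lnot (w \land (z \to y)) = I \land I = I

I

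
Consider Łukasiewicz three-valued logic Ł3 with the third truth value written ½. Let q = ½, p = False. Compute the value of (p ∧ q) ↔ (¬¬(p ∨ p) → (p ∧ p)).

False

p ∧ q = False ∧ ½ = False
p ∨ p = False ∨ False = False
¬(p ∨ p) = ¬False = True
¬¬(p ∨ p) = ¬True = False
p ∧ p = False ∧ False = False
¬¬(p ∨ p) → (p ∧ p) = False → False = True
(p ∧ q) ↔ (¬¬(p ∨ p) → (p ∧ p)) = False ↔ True = False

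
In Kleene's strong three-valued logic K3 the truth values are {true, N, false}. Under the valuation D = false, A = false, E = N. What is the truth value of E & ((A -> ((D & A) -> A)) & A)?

D & A = false & false = false
(D & A) -> A = false -> false = true
A -> ((D & A) -> A) = false -> true = true
(A -> ((D & A) -> A)) & A = true & false = false
E & ((A -> ((D & A) -> A)) & A) = N & false = false

false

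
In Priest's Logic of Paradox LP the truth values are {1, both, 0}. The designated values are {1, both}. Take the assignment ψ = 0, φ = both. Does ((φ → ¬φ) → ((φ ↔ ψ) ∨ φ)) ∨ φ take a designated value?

Yes

¬φ = ¬both = both
φ → ¬φ = both → both = both  [¬both ∨ both]
φ ↔ ψ = both ↔ 0 = both
(φ ↔ ψ) ∨ φ = both ∨ both = both
(φ → ¬φ) → ((φ ↔ ψ) ∨ φ) = both → both = both
((φ → ¬φ) → ((φ ↔ ψ) ∨ φ)) ∨ φ = both ∨ both = both
both ∈ {1, both}.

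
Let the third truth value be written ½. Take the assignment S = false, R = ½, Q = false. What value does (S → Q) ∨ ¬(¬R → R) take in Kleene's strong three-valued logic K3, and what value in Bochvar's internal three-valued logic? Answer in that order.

true; ½

In Kleene's strong three-valued logic K3: S → Q = false → false = true
¬R = ¬½ = ½
¬R → R = ½ → ½ = ½  [¬½ ∨ ½]
¬(¬R → R) = ¬½ = ½
(S → Q) ∨ ¬(¬R → R) = true ∨ ½ = true
In Bochvar's internal three-valued logic: S → Q = false → false = true
¬R = ¬½ = ½
¬R → R = ½ → ½ = ½  [any arg is the third value ⇒ result is the third value]
¬(¬R → R) = ¬½ = ½
(S → Q) ∨ ¬(¬R → R) = true ∨ ½ = ½
They differ because Kleene's strong three-valued logic K3 and Bochvar's internal three-valued logic treat ½ differently under the binary connectives.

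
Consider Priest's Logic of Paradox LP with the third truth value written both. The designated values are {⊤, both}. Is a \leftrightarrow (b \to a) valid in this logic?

Countermodel: a=⊥, b=⊥ gives ⊥, which is not designated.

No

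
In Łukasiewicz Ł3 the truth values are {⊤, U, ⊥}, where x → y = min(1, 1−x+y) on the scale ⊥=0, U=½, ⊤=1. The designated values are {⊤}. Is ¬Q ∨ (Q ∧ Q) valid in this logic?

Countermodel: Q=U gives U, which is not designated.

No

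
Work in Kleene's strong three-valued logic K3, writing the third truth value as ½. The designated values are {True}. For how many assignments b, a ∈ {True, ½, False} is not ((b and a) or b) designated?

Designated under: (b=False, a=True); (b=False, a=½); (b=False, a=False).

3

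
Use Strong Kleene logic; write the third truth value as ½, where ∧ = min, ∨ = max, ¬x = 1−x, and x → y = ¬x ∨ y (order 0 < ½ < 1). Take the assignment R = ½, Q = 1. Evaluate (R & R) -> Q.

R & R = ½ & ½ = ½
(R & R) -> Q = ½ -> 1 = 1  [~½ | 1]

1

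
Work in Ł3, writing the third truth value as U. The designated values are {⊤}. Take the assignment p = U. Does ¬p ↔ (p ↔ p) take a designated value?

¬p = ¬U = U
p ↔ p = U ↔ U = ⊤  [1 − |½−½|]
¬p ↔ (p ↔ p) = U ↔ ⊤ = U
U ∉ {⊤}.

No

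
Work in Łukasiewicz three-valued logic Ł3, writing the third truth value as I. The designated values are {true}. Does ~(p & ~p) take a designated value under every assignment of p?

No

Countermodel: p=I gives I, which is not designated.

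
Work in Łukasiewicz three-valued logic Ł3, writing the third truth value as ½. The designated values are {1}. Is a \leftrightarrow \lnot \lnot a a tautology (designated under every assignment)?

Every assignment of a over {1, ½, 0} gives a value in {1}.
In particular, with a=½: a \leftrightarrow \lnot \lnot a = 1.

Yes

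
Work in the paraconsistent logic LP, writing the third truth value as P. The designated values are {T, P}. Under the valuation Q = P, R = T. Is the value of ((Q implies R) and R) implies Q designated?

Yes

Q implies R = P implies T = T
(Q implies R) and R = T and T = T
((Q implies R) and R) implies Q = T implies P = P
P ∈ {T, P}.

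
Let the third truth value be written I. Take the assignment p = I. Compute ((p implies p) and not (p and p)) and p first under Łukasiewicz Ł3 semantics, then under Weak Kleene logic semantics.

I; I

In Łukasiewicz Ł3: p implies p = I implies I = true  [min(1, 1−½+½)]
p and p = I and I = I
not (p and p) = not I = I
(p implies p) and not (p and p) = true and I = I
((p implies p) and not (p and p)) and p = I and I = I
In Weak Kleene logic: p implies p = I implies I = I  [any arg is the third value ⇒ result is the third value]
p and p = I and I = I
not (p and p) = not I = I
(p implies p) and not (p and p) = I and I = I
((p implies p) and not (p and p)) and p = I and I = I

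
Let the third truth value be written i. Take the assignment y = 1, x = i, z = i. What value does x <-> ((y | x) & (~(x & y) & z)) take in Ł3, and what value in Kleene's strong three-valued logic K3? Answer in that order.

1; i

In Ł3: y | x = 1 | i = 1
x & y = i & 1 = i
~(x & y) = ~i = i
~(x & y) & z = i & i = i
(y | x) & (~(x & y) & z) = 1 & i = i
x <-> ((y | x) & (~(x & y) & z)) = i <-> i = 1  [1 − |½−½|]
In Kleene's strong three-valued logic K3: y | x = 1 | i = 1
x & y = i & 1 = i
~(x & y) = ~i = i
~(x & y) & z = i & i = i
(y | x) & (~(x & y) & z) = 1 & i = i
x <-> ((y | x) & (~(x & y) & z)) = i <-> i = i
They differ because Ł3 and Kleene's strong three-valued logic K3 treat i differently under implication.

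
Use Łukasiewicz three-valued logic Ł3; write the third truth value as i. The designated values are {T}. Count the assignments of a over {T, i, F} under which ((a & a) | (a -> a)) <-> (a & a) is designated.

1

a=T: T ✓
a=i: i ·
a=F: F ·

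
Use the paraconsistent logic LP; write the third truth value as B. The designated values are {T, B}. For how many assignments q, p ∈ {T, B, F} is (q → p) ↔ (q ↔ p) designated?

8

Of the 9 assignments, 8 give a value in {T, B}.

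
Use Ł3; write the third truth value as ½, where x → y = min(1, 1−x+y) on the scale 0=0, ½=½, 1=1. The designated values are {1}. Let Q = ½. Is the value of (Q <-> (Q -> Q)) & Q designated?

Q -> Q = ½ -> ½ = 1  [min(1, 1−½+½)]
Q <-> (Q -> Q) = ½ <-> 1 = ½
(Q <-> (Q -> Q)) & Q = ½ & ½ = ½
½ ∉ {1}.

No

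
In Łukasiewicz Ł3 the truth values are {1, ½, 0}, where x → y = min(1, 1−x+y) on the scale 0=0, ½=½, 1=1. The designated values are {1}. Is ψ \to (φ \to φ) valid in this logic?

Every assignment of ψ, φ over {1, ½, 0} gives a value in {1}.
In particular, with ψ=½, φ=½: ψ \to (φ \to φ) = 1.

Yes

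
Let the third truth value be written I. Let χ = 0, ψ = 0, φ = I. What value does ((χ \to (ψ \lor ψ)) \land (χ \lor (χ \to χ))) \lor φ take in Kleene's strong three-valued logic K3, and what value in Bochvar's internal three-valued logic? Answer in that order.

1; I

In Kleene's strong three-valued logic K3: ψ \lor ψ = 0 \lor 0 = 0
χ \to (ψ \lor ψ) = 0 \to 0 = 1
χ \to χ = 0 \to 0 = 1
χ \lor (χ \to χ) = 0 \lor 1 = 1
(χ \to (ψ \lor ψ)) \land (χ \lor (χ \to χ)) = 1 \land 1 = 1
((χ \to (ψ \lor ψ)) \land (χ \lor (χ \to χ))) \lor φ = 1 \lor I = 1
In Bochvar's internal three-valued logic: ψ \lor ψ = 0 \lor 0 = 0
χ \to (ψ \lor ψ) = 0 \to 0 = 1
χ \to χ = 0 \to 0 = 1
χ \lor (χ \to χ) = 0 \lor 1 = 1
(χ \to (ψ \lor ψ)) \land (χ \lor (χ \to χ)) = 1 \land 1 = 1
((χ \to (ψ \lor ψ)) \land (χ \lor (χ \to χ))) \lor φ = 1 \lor I = I
They differ because Kleene's strong three-valued logic K3 and Bochvar's internal three-valued logic treat I differently under the binary connectives.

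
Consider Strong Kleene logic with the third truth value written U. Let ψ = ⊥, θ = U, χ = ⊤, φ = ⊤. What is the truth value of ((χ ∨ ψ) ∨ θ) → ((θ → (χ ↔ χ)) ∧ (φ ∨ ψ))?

χ ∨ ψ = ⊤ ∨ ⊥ = ⊤
(χ ∨ ψ) ∨ θ = ⊤ ∨ U = ⊤
χ ↔ χ = ⊤ ↔ ⊤ = ⊤
θ → (χ ↔ χ) = U → ⊤ = ⊤  [¬U ∨ ⊤]
φ ∨ ψ = ⊤ ∨ ⊥ = ⊤
(θ → (χ ↔ χ)) ∧ (φ ∨ ψ) = ⊤ ∧ ⊤ = ⊤
((χ ∨ ψ) ∨ θ) → ((θ → (χ ↔ χ)) ∧ (φ ∨ ψ)) = ⊤ → ⊤ = ⊤

⊤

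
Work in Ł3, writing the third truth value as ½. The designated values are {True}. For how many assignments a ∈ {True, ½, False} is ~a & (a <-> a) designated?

a=True: False ·
a=½: ½ ·
a=False: True ✓

1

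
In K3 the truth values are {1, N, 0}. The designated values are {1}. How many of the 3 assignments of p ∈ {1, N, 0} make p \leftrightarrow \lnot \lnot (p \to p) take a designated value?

1

p=1: 1 ✓
p=N: N ·
p=0: 0 ·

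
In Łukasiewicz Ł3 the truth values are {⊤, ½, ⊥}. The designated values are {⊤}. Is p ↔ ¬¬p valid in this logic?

Yes

Every assignment of p over {⊤, ½, ⊥} gives a value in {⊤}.
In particular, with p=½: p ↔ ¬¬p = ⊤.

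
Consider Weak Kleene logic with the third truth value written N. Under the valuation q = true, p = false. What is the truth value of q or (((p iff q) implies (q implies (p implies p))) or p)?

true

p iff q = false iff true = false
p implies p = false implies false = true
q implies (p implies p) = true implies true = true
(p iff q) implies (q implies (p implies p)) = false implies true = true
((p iff q) implies (q implies (p implies p))) or p = true or false = true
q or (((p iff q) implies (q implies (p implies p))) or p) = true or true = true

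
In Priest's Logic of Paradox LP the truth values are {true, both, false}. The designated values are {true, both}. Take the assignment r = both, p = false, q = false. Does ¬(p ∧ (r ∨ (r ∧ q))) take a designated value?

r ∧ q = both ∧ false = false
r ∨ (r ∧ q) = both ∨ false = both
p ∧ (r ∨ (r ∧ q)) = false ∧ both = false
¬(p ∧ (r ∨ (r ∧ q))) = ¬false = true
true ∈ {true, both}.

Yes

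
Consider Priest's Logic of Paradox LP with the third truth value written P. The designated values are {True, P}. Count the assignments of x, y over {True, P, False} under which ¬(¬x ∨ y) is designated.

4

Designated under: (x=True, y=P); (x=True, y=False); (x=P, y=P); (x=P, y=False).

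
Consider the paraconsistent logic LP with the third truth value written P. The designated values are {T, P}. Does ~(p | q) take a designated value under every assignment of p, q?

No

Countermodel: p=T, q=T gives F, which is not designated.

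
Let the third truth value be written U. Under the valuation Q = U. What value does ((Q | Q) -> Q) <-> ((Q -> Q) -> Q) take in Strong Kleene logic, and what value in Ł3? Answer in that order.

U; U

In Strong Kleene logic: Q | Q = U | U = U
(Q | Q) -> Q = U -> U = U  [~U | U]
Q -> Q = U -> U = U
(Q -> Q) -> Q = U -> U = U
((Q | Q) -> Q) <-> ((Q -> Q) -> Q) = U <-> U = U
In Ł3: Q | Q = U | U = U
(Q | Q) -> Q = U -> U = True  [min(1, 1−½+½)]
Q -> Q = U -> U = True
(Q -> Q) -> Q = True -> U = U
((Q | Q) -> Q) <-> ((Q -> Q) -> Q) = True <-> U = U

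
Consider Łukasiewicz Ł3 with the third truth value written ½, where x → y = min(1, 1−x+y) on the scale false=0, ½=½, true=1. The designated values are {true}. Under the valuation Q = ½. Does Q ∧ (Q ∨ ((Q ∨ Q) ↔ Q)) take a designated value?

No

Q ∨ Q = ½ ∨ ½ = ½
(Q ∨ Q) ↔ Q = ½ ↔ ½ = true  [1 − |½−½|]
Q ∨ ((Q ∨ Q) ↔ Q) = ½ ∨ true = true
Q ∧ (Q ∨ ((Q ∨ Q) ↔ Q)) = ½ ∧ true = ½
½ ∉ {true}.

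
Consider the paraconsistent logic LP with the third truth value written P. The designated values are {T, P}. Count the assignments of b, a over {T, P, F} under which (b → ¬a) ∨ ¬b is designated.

8

Of the 9 assignments, 8 give a value in {T, P}.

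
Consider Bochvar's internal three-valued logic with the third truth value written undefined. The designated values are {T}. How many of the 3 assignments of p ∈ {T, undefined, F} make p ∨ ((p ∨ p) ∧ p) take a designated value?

p=T: T ✓
p=undefined: undefined ·
p=F: F ·

1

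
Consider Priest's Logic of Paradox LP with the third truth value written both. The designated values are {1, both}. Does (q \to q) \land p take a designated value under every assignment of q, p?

No

Countermodel: q=1, p=0 gives 0, which is not designated.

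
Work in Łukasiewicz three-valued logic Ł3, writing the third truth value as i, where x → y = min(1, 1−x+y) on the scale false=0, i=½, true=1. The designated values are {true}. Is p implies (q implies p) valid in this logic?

Yes

Every assignment of p, q over {true, i, false} gives a value in {true}.
In particular, with p=i, q=i: p implies (q implies p) = true.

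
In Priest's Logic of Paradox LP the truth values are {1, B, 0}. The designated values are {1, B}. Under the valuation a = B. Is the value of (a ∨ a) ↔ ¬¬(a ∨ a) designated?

a ∨ a = B ∨ B = B
a ∨ a = B ∨ B = B
¬(a ∨ a) = ¬B = B
¬¬(a ∨ a) = ¬B = B
(a ∨ a) ↔ ¬¬(a ∨ a) = B ↔ B = B
B ∈ {1, B}.

Yes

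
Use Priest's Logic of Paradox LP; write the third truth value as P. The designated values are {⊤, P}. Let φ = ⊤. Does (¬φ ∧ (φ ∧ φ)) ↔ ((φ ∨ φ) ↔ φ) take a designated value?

¬φ = ¬⊤ = ⊥
φ ∧ φ = ⊤ ∧ ⊤ = ⊤
¬φ ∧ (φ ∧ φ) = ⊥ ∧ ⊤ = ⊥
φ ∨ φ = ⊤ ∨ ⊤ = ⊤
(φ ∨ φ) ↔ φ = ⊤ ↔ ⊤ = ⊤
(¬φ ∧ (φ ∧ φ)) ↔ ((φ ∨ φ) ↔ φ) = ⊥ ↔ ⊤ = ⊥
⊥ ∉ {⊤, P}.

No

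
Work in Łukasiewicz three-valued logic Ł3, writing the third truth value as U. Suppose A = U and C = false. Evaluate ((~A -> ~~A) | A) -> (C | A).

~A = ~U = U
~A = ~U = U
~~A = ~U = U
~A -> ~~A = U -> U = true
(~A -> ~~A) | A = true | U = true
C | A = false | U = U
((~A -> ~~A) | A) -> (C | A) = true -> U = U

U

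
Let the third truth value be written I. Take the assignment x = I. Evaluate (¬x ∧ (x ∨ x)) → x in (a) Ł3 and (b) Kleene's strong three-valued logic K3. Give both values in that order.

In Ł3: ¬x = ¬I = I
x ∨ x = I ∨ I = I
¬x ∧ (x ∨ x) = I ∧ I = I
(¬x ∧ (x ∨ x)) → x = I → I = 1
In Kleene's strong three-valued logic K3: ¬x = ¬I = I
x ∨ x = I ∨ I = I
¬x ∧ (x ∨ x) = I ∧ I = I
(¬x ∧ (x ∨ x)) → x = I → I = I  [¬I ∨ I]
They differ because Ł3 and Kleene's strong three-valued logic K3 treat I differently under implication.

1; I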